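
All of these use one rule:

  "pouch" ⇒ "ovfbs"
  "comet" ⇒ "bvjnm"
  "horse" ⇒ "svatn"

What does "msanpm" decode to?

threat

This is an affine cipher: with a=0,…,z=25, each position x becomes (19x+15) mod 26.
Reversing it on msanpm: m(12)→11·(12−15)≡19=t; s(18)→11·(18−15)≡7=h; a(0)→11·(0−15)≡17=r; n(13)→11·(13−15)≡4=e; p(15)→11·(15−15)≡0=a; m(12)→11·(12−15)≡19=t (all mod 26).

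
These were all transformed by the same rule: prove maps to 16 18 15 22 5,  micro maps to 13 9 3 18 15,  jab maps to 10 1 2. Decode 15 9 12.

oil

p is letter #16 and maps to 16: an offset of 0. Each letter is replaced by its alphabet position (a=1, b=2, …, z=26).
Decoding 15 9 12: 15=o, 9=i, 12=l.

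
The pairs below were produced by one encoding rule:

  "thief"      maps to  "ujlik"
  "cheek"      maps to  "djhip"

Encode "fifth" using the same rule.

In thief: t→u is +1, h→j is +2, i→l is +3, e→i is +4 — the shift increases by 1 each position. The shift increases by 1 at each position, starting from +1: 1, 2, 3, ….
For fifth: f+1=g, i+2=k, f+3=i, t+4=x, h+5=m.

gkixm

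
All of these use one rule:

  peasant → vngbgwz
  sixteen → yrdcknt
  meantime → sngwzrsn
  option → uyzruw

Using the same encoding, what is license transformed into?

The shifts repeat in a cycle of length 2: positions 0,1,… shift by +6, +9, then the pattern repeats.
For license: l+6=r, i+9=r, c+6=i, e+9=n, n+6=t, s+9=b, e+6=k.

rrintbk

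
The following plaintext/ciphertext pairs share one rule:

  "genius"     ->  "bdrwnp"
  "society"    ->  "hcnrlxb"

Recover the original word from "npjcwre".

vintage

The output letters match the input read backwards, each shifted +9: genius reversed is suineg. Two steps: reverse the string, then apply a Caesar shift of +9.
Decoding npjcwre: shift back: n−9=e, p−9=g, j−9=a, c−9=t, w−9=n, r−9=i, e−9=v → egatniv; then reverse → vintage.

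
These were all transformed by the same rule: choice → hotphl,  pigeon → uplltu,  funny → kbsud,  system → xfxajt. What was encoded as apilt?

Shifts by position in choice: pos 0: c→h (+5), pos 1: h→o (+7), pos 2: o→t (+5), pos 3: i→p (+7) — repeating every 2. The shifts repeat in a cycle of length 2: positions 0,1,… shift by +5, +7, then the pattern repeats.
Undoing it on apilt: a−5=v, p−7=i, i−5=d, l−7=e, t−5=o.

video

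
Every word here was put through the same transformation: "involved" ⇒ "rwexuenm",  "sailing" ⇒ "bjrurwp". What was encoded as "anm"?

Each letter is shifted forward by 9 in the alphabet (a Caesar shift of +9).
Decoding anm: a−9=r, n−9=e, m−9=d.

red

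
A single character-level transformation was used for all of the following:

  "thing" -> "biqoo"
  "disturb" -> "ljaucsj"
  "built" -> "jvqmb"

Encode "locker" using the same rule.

tpklms

Shifts by position in thing: pos 0: t→b (+8), pos 1: h→i (+1), pos 2: i→q (+8), pos 3: n→o (+1) — repeating every 2. It's a Vigenère-style cipher with numeric key [8,1]: position i shifts by key[i mod 2].
Applying it to locker: l+8=t, o+1=p, c+8=k, k+1=l, e+8=m, r+1=s.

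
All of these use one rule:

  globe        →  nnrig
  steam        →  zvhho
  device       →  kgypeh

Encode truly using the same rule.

atxsa

A repeating key of period 3 is used — shifts +7, +2, +3 over and over.
On truly: t+7=a, r+2=t, u+3=x, l+7=s, y+2=a.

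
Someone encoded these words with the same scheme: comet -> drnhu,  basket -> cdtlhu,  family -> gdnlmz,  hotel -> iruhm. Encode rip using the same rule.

The shift depends on letter class: consonant c→d is +1, but vowel o→r is +3. Vowels shift forward by 3 and consonants shift forward by 1.
For rip: r(cons)+1=s, i(vowel)+3=l, p(cons)+1=q.

slq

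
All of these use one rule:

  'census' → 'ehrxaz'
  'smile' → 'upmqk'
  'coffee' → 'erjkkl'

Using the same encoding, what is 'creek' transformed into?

In census: c→e is +2, e→h is +3, n→r is +4, s→x is +5 — the shift increases by 1 each position. The shift increases by 1 at each position, starting from +2: 2, 3, 4, ….
Applying it to creek: c+2=e, r+3=u, e+4=i, e+5=j, k+6=q.

euijq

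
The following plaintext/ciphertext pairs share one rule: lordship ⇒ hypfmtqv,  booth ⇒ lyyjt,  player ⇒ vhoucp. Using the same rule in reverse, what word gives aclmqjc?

website

l(11)→h(7) and o(14)→y(24) fit y≡23x+14 (mod 26); the inverse of 23 mod 26 is 17. Treating letters as 0–25, the rule is x ↦ 23x + 14 (mod 26).
Reversing it on aclmqjc: a(0)→17·(0−14)≡22=w; c(2)→17·(2−14)≡4=e; l(11)→17·(11−14)≡1=b; m(12)→17·(12−14)≡18=s; q(16)→17·(16−14)≡8=i; j(9)→17·(9−14)≡19=t; c(2)→17·(2−14)≡4=e (all mod 26).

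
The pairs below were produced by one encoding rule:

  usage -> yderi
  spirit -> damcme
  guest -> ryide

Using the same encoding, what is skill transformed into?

The shift depends on letter class: consonant s→d is +11, but vowel u→y is +4. The rule splits by letter class: vowels +4, consonants +11.
Applying it to skill: s(cons)+11=d, k(cons)+11=v, i(vowel)+4=m, l(cons)+11=w, l(cons)+11=w.

dvmww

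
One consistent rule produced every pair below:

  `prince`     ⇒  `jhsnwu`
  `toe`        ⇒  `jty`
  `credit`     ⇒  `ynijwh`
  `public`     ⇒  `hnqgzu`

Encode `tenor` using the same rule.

The output letters match the input read backwards, each shifted +5: prince reversed is ecnirp. The word is reversed, then every letter is shifted forward by 5.
Applying it to tenor: reverse → ronet; then shift: r+5=w, o+5=t, n+5=s, e+5=j, t+5=y.

wtsjy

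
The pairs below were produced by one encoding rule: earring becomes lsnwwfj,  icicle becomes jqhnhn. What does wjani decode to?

Two steps: reverse the string, then apply a Caesar shift of +5.
Decoding wjani: shift back: w−5=r, j−5=e, a−5=v, n−5=i, i−5=d → revid; then reverse → diver.

diver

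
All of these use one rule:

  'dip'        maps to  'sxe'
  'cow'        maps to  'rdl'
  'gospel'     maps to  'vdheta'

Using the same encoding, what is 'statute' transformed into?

hipijit

Compare letters: d→s is +15, i→x is +15, p→e is +15 — a constant shift. Each letter is shifted forward by 15 in the alphabet (a Caesar shift of +15).
For statute: s+15=h, t+15=i, a+15=p, t+15=i, u+15=j, t+15=i, e+15=t.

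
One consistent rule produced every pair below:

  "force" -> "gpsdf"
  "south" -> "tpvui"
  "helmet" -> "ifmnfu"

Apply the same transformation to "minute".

This is a Caesar cipher with shift 1.
Applying it to minute: m+1=n, i+1=j, n+1=o, u+1=v, t+1=u, e+1=f.

njovuf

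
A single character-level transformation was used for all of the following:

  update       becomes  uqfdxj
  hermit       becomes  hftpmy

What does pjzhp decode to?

pixel

In update: u→u is +0, p→q is +1, d→f is +2, a→d is +3 — the shift increases by 1 each position. The shift increases by 1 at each position, starting from +0: 0, 1, 2, ….
Decoding pjzhp: p−0=p, j−1=i, z−2=x, h−3=e, p−4=l.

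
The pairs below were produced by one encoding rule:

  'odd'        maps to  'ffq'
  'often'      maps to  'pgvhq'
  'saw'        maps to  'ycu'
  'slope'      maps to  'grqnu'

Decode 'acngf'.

delay

The output letters match the input read backwards, each shifted +2: odd reversed is ddo. The word is reversed, then every letter is shifted forward by 2.
Undoing it on acngf: shift back: a−2=y, c−2=a, n−2=l, g−2=e, f−2=d → yaled; then reverse → delay.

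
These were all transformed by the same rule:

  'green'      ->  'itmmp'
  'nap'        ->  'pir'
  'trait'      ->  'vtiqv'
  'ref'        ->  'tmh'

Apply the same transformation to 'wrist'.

ytquv

The shift depends on letter class: consonant g→i is +2, but vowel e→m is +8. The rule splits by letter class: vowels +8, consonants +2.
For wrist: w(cons)+2=y, r(cons)+2=t, i(vowel)+8=q, s(cons)+2=u, t(cons)+2=v.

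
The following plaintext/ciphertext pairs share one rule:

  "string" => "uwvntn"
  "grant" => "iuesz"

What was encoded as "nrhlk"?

lodge

Letter i (0-indexed) is shifted by i+2, so successive shifts are 2, 3, 4, ….
Reversing it on nrhlk: n−2=l, r−3=o, h−4=d, l−5=g, k−6=e.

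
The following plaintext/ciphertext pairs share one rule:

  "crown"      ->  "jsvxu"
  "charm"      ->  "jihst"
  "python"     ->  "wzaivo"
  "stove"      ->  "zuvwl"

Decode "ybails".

Shifts by position in crown: pos 0: c→j (+7), pos 1: r→s (+1), pos 2: o→v (+7), pos 3: w→x (+1) — repeating every 2. A repeating key of period 2 is used — shifts +7, +1 over and over.
Reversing it on ybails: y−7=r, b−1=a, a−7=t, i−1=h, l−7=e, s−1=r.

rather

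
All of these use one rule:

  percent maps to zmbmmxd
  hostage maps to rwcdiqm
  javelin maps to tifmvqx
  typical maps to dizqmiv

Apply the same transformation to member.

Two shifts are in play — +8 for a/e/i/o/u, +10 for every other letter.
Applying it to member: m(cons)+10=w, e(vowel)+8=m, m(cons)+10=w, b(cons)+10=l, e(vowel)+8=m, r(cons)+10=b.

wmwlmb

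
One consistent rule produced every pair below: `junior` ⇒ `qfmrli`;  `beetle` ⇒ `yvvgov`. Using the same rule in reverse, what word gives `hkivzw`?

spread

Each pair mirrors across the alphabet (j↔q, u↔f, n↔m): positions sum to 25. This is the alphabet-reversal cipher (Atbash): a becomes z, b becomes y, etc.
Decoding hkivzw: h↔s, k↔p, i↔r, v↔e, z↔a, w↔d.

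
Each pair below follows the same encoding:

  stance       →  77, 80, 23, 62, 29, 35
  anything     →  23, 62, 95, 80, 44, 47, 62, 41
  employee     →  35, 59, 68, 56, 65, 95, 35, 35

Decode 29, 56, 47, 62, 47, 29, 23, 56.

clinical

s(#19)→77 and t(#20)→80: differences scale by 3, so n = 3·pos + 20. The formula is n = 3×(alphabet index, a=1) + 20.
Reversing it on 29, 56, 47, 62, 47, 29, 23, 56: 29→(29−20)÷3=3=c, 56→(56−20)÷3=12=l, 47→(47−20)÷3=9=i, 62→(62−20)÷3=14=n, 47→(47−20)÷3=9=i, 29→(29−20)÷3=3=c, 23→(23−20)÷3=1=a, 56→(56−20)÷3=12=l.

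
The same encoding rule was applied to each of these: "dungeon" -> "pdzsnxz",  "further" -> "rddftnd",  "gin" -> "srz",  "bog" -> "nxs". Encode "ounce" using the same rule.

xdzon

The shift depends on letter class: consonant d→p is +12, but vowel u→d is +9. Vowels shift forward by 9 and consonants shift forward by 12.
On ounce: o(vowel)+9=x, u(vowel)+9=d, n(cons)+12=z, c(cons)+12=o, e(vowel)+9=n.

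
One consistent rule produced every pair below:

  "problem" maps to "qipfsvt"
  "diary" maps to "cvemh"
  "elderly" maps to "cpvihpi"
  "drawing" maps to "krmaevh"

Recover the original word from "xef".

The output letters match the input read backwards, each shifted +4: problem reversed is melborp. Read the word backwards and shift each letter +4.
Undoing it on xef: shift back: x−4=t, e−4=a, f−4=b → tab; then reverse → bat.

bat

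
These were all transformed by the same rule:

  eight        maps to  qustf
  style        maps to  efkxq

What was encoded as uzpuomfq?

Compare letters: e→q is +12, i→u is +12, g→s is +12 — a constant shift. Every letter moves 12 places later in the alphabet, wrapping around z→a.
Undoing it on uzpuomfq: u−12=i, z−12=n, p−12=d, u−12=i, o−12=c, m−12=a, f−12=t, q−12=e.

indicate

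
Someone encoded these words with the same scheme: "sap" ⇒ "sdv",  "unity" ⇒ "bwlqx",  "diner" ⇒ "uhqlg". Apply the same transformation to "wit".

wlz

The output letters match the input read backwards, each shifted +3: sap reversed is pas. Two steps: reverse the string, then apply a Caesar shift of +3.
For wit: reverse → tiw; then shift: t+3=w, i+3=l, w+3=z.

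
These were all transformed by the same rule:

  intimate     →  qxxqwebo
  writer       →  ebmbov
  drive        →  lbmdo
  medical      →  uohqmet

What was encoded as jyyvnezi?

It's a Vigenère-style cipher with numeric key [8,10,4]: position i shifts by key[i mod 3].
Undoing it on jyyvnezi: j−8=b, y−10=o, y−4=u, v−8=n, n−10=d, e−4=a, z−8=r, i−10=y.

boundary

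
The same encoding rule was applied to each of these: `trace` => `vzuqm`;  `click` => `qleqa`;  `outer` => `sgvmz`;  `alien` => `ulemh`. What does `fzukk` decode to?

brass

t(19)→v(21) and r(17)→z(25) fit y≡11x+20 (mod 26); the inverse of 11 mod 26 is 19. Treating letters as 0–25, the rule is x ↦ 11x + 20 (mod 26).
Reversing it on fzukk: f(5)→19·(5−20)≡1=b; z(25)→19·(25−20)≡17=r; u(20)→19·(20−20)≡0=a; k(10)→19·(10−20)≡18=s; k(10)→19·(10−20)≡18=s (all mod 26).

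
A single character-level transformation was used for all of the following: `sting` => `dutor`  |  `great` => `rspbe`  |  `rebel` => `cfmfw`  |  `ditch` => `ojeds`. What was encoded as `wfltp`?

lease

Shifts by position in sting: pos 0: s→d (+11), pos 1: t→u (+1), pos 2: i→t (+11), pos 3: n→o (+1) — repeating every 2. The shifts repeat in a cycle of length 2: positions 0,1,… shift by +11, +1, then the pattern repeats.
Reversing it on wfltp: w−11=l, f−1=e, l−11=a, t−1=s, p−11=e.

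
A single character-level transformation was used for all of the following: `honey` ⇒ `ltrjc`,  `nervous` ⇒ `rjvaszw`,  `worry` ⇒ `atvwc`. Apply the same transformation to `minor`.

qnrtv

Shifts by position in honey: pos 0: h→l (+4), pos 1: o→t (+5), pos 2: n→r (+4), pos 3: e→j (+5) — repeating every 2. It's a Vigenère-style cipher with numeric key [4,5]: position i shifts by key[i mod 2].
On minor: m+4=q, i+5=n, n+4=r, o+5=t, r+4=v.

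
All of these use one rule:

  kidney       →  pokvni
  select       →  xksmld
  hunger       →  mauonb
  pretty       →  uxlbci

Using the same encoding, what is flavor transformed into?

krhdxb

In kidney: k→p is +5, i→o is +6, d→k is +7, n→v is +8 — the shift increases by 1 each position. The shift increases by 1 at each position, starting from +5: 5, 6, 7, ….
Applying it to flavor: f+5=k, l+6=r, a+7=h, v+8=d, o+9=x, r+10=b.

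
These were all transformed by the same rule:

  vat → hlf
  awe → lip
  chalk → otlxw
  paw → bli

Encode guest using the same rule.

sfpef

The shift depends on letter class: consonant v→h is +12, but vowel a→l is +11. The rule splits by letter class: vowels +11, consonants +12.
On guest: g(cons)+12=s, u(vowel)+11=f, e(vowel)+11=p, s(cons)+12=e, t(cons)+12=f.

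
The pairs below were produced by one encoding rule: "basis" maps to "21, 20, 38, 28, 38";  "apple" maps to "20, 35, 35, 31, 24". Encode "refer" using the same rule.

b is letter #2 and maps to 21: an offset of 19. Letters become their 1-based position plus 19 (so a→20, b→21, …).
For refer: r=18→37, e=5→24, f=6→25, e=5→24, r=18→37.

37, 24, 25, 24, 37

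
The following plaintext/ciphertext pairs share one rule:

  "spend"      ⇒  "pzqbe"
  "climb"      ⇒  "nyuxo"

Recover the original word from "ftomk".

The output letters match the input read backwards, each shifted +12: spend reversed is dneps. Two steps: reverse the string, then apply a Caesar shift of +12.
Reversing it on ftomk: shift back: f−12=t, t−12=h, o−12=c, m−12=a, k−12=y → thcay; then reverse → yacht.

yacht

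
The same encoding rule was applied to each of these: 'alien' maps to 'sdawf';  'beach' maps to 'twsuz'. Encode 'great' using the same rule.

yjwsl

Every letter moves 18 places later in the alphabet, wrapping around z→a.
For great: g+18=y, r+18=j, e+18=w, a+18=s, t+18=l.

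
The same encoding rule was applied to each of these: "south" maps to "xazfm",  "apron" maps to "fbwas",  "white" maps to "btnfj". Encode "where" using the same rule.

Shifts by position in south: pos 0: s→x (+5), pos 1: o→a (+12), pos 2: u→z (+5), pos 3: t→f (+12) — repeating every 2. It's a Vigenère-style cipher with numeric key [5,12]: position i shifts by key[i mod 2].
For where: w+5=b, h+12=t, e+5=j, r+12=d, e+5=j.

btjdj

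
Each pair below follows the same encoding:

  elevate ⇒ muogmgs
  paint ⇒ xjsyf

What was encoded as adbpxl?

Letter i (0-indexed) is shifted by i+8, so successive shifts are 8, 9, 10, ….
Decoding adbpxl: a−8=s, d−9=u, b−10=r, p−11=e, x−12=l, l−13=y.

surely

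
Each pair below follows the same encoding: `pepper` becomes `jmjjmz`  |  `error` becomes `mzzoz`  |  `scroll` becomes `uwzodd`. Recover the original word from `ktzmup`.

unrest

p(15)→j(9) and e(4)→m(12) fit y≡21x+6 (mod 26); the inverse of 21 mod 26 is 5. Treating letters as 0–25, the rule is x ↦ 21x + 6 (mod 26).
Undoing it on ktzmup: k(10)→5·(10−6)≡20=u; t(19)→5·(19−6)≡13=n; z(25)→5·(25−6)≡17=r; m(12)→5·(12−6)≡4=e; u(20)→5·(20−6)≡18=s; p(15)→5·(15−6)≡19=t (all mod 26).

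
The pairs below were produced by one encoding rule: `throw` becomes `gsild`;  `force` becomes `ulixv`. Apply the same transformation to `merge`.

Each pair mirrors across the alphabet (t↔g, h↔s, r↔i): positions sum to 25. Letters are reflected about the middle of the alphabet (position → 25−position): Atbash.
On merge: m↔n, e↔v, r↔i, g↔t, e↔v.

nvitv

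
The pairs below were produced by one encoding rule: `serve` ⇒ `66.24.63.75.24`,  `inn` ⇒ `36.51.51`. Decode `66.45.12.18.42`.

s(#19)→66 and e(#5)→24: differences scale by 3, so n = 3·pos + 9. Each letter becomes 3×(its alphabet position, a=1..z=26) + 9.
Reversing it on 66.45.12.18.42: 66→(66−9)÷3=19=s, 45→(45−9)÷3=12=l, 12→(12−9)÷3=1=a, 18→(18−9)÷3=3=c, 42→(42−9)÷3=11=k.

slack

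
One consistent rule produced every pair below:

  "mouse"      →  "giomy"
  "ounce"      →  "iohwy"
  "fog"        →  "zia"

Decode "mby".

Compare letters: m→g is +20, o→i is +20, u→o is +20 — a constant shift. This is a Caesar cipher with shift 20.
Undoing it on mby: m−20=s, b−20=h, y−20=e.

she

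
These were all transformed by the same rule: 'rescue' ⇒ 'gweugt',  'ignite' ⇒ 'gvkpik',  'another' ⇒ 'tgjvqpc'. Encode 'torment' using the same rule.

vpgotqv

The output letters match the input read backwards, each shifted +2: rescue reversed is eucser. The word is reversed, then every letter is shifted forward by 2.
Applying it to torment: reverse → tnemrot; then shift: t+2=v, n+2=p, e+2=g, m+2=o, r+2=t, o+2=q, t+2=v.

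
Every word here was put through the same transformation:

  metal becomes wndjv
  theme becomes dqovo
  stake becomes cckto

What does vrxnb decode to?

liner

Shifts by position in metal: pos 0: m→w (+10), pos 1: e→n (+9), pos 2: t→d (+10), pos 3: a→j (+9) — repeating every 2. It's a Vigenère-style cipher with numeric key [10,9]: position i shifts by key[i mod 2].
Reversing it on vrxnb: v−10=l, r−9=i, x−10=n, n−9=e, b−10=r.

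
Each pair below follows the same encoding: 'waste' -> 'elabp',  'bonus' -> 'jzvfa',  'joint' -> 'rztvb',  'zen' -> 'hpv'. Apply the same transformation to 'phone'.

xpzvp

The shift depends on letter class: consonant w→e is +8, but vowel a→l is +11. Two shifts are in play — +11 for a/e/i/o/u, +8 for every other letter.
For phone: p(cons)+8=x, h(cons)+8=p, o(vowel)+11=z, n(cons)+8=v, e(vowel)+11=p.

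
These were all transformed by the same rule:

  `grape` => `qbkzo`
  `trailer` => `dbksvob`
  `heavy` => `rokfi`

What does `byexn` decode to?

It's a constant shift of +10 (ROT10).
Decoding byexn: b−10=r, y−10=o, e−10=u, x−10=n, n−10=d.

round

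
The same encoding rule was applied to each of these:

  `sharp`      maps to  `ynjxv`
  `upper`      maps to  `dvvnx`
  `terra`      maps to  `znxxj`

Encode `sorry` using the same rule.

The shift depends on letter class: consonant s→y is +6, but vowel a→j is +9. The rule splits by letter class: vowels +9, consonants +6.
Applying it to sorry: s(cons)+6=y, o(vowel)+9=x, r(cons)+6=x, r(cons)+6=x, y(cons)+6=e.

yxxxe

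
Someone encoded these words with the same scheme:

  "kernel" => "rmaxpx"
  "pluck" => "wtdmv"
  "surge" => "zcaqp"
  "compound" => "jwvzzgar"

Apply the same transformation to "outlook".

vccvzax

In kernel: k→r is +7, e→m is +8, r→a is +9, n→x is +10 — the shift increases by 1 each position. Each letter shifts forward by (position + 7), i.e. 7, 8, 9, … — the shift grows by one for each successive letter.
On outlook: o+7=v, u+8=c, t+9=c, l+10=v, o+11=z, o+12=a, k+13=x.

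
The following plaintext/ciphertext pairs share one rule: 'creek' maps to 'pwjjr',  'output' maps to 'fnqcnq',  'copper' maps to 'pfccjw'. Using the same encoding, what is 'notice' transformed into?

c(2)→p(15) and r(17)→w(22) fit y≡23x+21 (mod 26); the inverse of 23 mod 26 is 17. Each letter's alphabet position (a=0..z=25) is mapped through 23·x+21 mod 26 — an affine cipher.
Applying it to notice: n(13)→23·13+21≡8=i; o(14)→23·14+21≡5=f; t(19)→23·19+21≡16=q; i(8)→23·8+21≡23=x; c(2)→23·2+21≡15=p; e(4)→23·4+21≡9=j (all mod 26).

ifqxpj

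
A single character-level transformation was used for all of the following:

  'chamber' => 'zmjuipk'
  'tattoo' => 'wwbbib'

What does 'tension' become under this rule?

The output letters match the input read backwards, each shifted +8: chamber reversed is rebmahc. The word is reversed, then every letter is shifted forward by 8.
On tension: reverse → noisnet; then shift: n+8=v, o+8=w, i+8=q, s+8=a, n+8=v, e+8=m, t+8=b.

vwqavmb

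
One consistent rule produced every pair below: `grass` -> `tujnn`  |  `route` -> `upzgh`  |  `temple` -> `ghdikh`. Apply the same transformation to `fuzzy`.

g(6)→t(19) and r(17)→u(20) fit y≡19x+9 (mod 26); the inverse of 19 mod 26 is 11. Each letter's alphabet position (a=0..z=25) is mapped through 19·x+9 mod 26 — an affine cipher.
Applying it to fuzzy: f(5)→19·5+9≡0=a; u(20)→19·20+9≡25=z; z(25)→19·25+9≡16=q; z(25)→19·25+9≡16=q; y(24)→19·24+9≡23=x (all mod 26).

azqqx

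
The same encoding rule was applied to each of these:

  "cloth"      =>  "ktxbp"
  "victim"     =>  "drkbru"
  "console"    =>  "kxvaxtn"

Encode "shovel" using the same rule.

apxdnt

The shift depends on letter class: consonant c→k is +8, but vowel o→x is +9. Vowels shift forward by 9 and consonants shift forward by 8.
On shovel: s(cons)+8=a, h(cons)+8=p, o(vowel)+9=x, v(cons)+8=d, e(vowel)+9=n, l(cons)+8=t.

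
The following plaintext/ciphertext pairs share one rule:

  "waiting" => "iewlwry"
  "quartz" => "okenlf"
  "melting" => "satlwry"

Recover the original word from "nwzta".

Each letter's alphabet position (a=0..z=25) is mapped through 25·x+4 mod 26 — an affine cipher.
Decoding nwzta: n(13)→25·(13−4)≡17=r; w(22)→25·(22−4)≡8=i; z(25)→25·(25−4)≡5=f; t(19)→25·(19−4)≡11=l; a(0)→25·(0−4)≡4=e (all mod 26).

rifle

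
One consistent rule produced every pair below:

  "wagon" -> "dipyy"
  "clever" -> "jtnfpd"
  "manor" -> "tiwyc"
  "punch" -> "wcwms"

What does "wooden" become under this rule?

dwxnpz

In wagon: w→d is +7, a→i is +8, g→p is +9, o→y is +10 — the shift increases by 1 each position. Letter i (0-indexed) is shifted by i+7, so successive shifts are 7, 8, 9, ….
On wooden: w+7=d, o+8=w, o+9=x, d+10=n, e+11=p, n+12=z.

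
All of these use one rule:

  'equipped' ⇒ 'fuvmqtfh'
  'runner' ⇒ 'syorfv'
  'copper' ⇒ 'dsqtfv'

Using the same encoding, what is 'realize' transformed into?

sibpjdf

The shifts repeat in a cycle of length 2: positions 0,1,… shift by +1, +4, then the pattern repeats.
For realize: r+1=s, e+4=i, a+1=b, l+4=p, i+1=j, z+4=d, e+1=f.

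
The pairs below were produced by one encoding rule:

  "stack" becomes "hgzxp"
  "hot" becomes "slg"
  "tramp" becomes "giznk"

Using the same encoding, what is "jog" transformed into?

Each pair mirrors across the alphabet (s↔h, t↔g, a↔z): positions sum to 25. This is the alphabet-reversal cipher (Atbash): a becomes z, b becomes y, etc.
On jog: j↔q, o↔l, g↔t.

qlt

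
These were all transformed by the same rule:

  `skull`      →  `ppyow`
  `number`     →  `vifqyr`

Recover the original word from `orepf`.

The output letters match the input read backwards, each shifted +4: skull reversed is lluks. The word is reversed, then every letter is shifted forward by 4.
Decoding orepf: shift back: o−4=k, r−4=n, e−4=a, p−4=l, f−4=b → knalb; then reverse → blank.

blank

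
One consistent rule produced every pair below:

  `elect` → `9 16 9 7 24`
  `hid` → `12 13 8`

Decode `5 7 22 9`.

acre

e is letter #5 and maps to 9: an offset of 4. Each letter is replaced by its alphabet position (a=1..z=26) + 4.
Undoing it on 5 7 22 9: 5→(5−4)÷1=1=a, 7→(7−4)÷1=3=c, 22→(22−4)÷1=18=r, 9→(9−4)÷1=5=e.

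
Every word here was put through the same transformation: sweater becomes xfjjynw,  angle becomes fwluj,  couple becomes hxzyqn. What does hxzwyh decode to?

county

A repeating key of period 2 is used — shifts +5, +9 over and over.
Reversing it on hxzwyh: h−5=c, x−9=o, z−5=u, w−9=n, y−5=t, h−9=y.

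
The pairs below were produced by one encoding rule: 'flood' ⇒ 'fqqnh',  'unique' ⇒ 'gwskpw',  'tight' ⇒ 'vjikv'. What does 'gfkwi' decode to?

guide

The output letters match the input read backwards, each shifted +2: flood reversed is doolf. Read the word backwards and shift each letter +2.
Undoing it on gfkwi: shift back: g−2=e, f−2=d, k−2=i, w−2=u, i−2=g → ediug; then reverse → guide.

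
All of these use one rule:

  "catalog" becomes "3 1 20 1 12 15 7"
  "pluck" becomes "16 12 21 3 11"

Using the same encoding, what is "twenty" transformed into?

20 23 5 14 20 25

Each letter is replaced by its alphabet position (a=1, b=2, …, z=26).
On twenty: t=20→20, w=23→23, e=5→5, n=14→14, t=20→20, y=25→25.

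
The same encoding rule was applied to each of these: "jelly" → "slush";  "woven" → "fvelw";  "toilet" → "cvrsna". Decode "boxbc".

shout

A repeating key of period 2 is used — shifts +9, +7 over and over.
Reversing it on boxbc: b−9=s, o−7=h, x−9=o, b−7=u, c−9=t.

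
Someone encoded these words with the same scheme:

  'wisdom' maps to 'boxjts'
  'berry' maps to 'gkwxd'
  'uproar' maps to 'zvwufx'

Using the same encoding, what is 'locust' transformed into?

A repeating key of period 2 is used — shifts +5, +6 over and over.
On locust: l+5=q, o+6=u, c+5=h, u+6=a, s+5=x, t+6=z.

quhaxz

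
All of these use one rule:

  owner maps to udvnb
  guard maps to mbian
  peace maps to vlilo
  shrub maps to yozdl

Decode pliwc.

The shift increases by 1 at each position, starting from +6: 6, 7, 8, ….
Undoing it on pliwc: p−6=j, l−7=e, i−8=a, w−9=n, c−10=s.

jeans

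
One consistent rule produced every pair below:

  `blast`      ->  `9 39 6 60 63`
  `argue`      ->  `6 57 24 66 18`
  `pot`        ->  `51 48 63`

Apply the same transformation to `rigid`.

With a=1..z=26, the number is 3·pos + 3.
On rigid: r=18→57, i=9→30, g=7→24, i=9→30, d=4→15.

57 30 24 30 15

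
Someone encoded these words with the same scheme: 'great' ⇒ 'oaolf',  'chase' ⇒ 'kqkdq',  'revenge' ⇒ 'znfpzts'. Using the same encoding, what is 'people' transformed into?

xnyaxr

In great: g→o is +8, r→a is +9, e→o is +10, a→l is +11 — the shift increases by 1 each position. Letter i (0-indexed) is shifted by i+8, so successive shifts are 8, 9, 10, ….
On people: p+8=x, e+9=n, o+10=y, p+11=a, l+12=x, e+13=r.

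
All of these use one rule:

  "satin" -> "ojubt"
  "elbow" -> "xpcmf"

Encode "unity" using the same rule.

The output letters match the input read backwards, each shifted +1: satin reversed is nitas. Two steps: reverse the string, then apply a Caesar shift of +1.
On unity: reverse → ytinu; then shift: y+1=z, t+1=u, i+1=j, n+1=o, u+1=v.

zujov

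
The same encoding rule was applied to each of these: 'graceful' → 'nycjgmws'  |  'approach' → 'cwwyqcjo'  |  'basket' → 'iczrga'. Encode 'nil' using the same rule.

uks

The shift depends on letter class: consonant g→n is +7, but vowel a→c is +2. Two shifts are in play — +2 for a/e/i/o/u, +7 for every other letter.
Applying it to nil: n(cons)+7=u, i(vowel)+2=k, l(cons)+7=s.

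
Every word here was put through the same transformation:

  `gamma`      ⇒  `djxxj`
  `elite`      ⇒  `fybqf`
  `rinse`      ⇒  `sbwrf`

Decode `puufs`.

This is an affine cipher: with a=0,…,z=25, each position x becomes (25x+9) mod 26.
Reversing it on puufs: p(15)→25·(15−9)≡20=u; u(20)→25·(20−9)≡15=p; u(20)→25·(20−9)≡15=p; f(5)→25·(5−9)≡4=e; s(18)→25·(18−9)≡17=r (all mod 26).

upper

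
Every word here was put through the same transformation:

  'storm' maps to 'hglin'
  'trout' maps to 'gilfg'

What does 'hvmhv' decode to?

Each pair mirrors across the alphabet (s↔h, t↔g, o↔l): positions sum to 25. This is the alphabet-reversal cipher (Atbash): a becomes z, b becomes y, etc.
Undoing it on hvmhv: h↔s, v↔e, m↔n, h↔s, v↔e.

sense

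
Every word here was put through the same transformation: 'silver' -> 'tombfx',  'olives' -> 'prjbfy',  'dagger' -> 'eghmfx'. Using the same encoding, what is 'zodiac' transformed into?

The shifts repeat in a cycle of length 2: positions 0,1,… shift by +1, +6, then the pattern repeats.
For zodiac: z+1=a, o+6=u, d+1=e, i+6=o, a+1=b, c+6=i.

aueobi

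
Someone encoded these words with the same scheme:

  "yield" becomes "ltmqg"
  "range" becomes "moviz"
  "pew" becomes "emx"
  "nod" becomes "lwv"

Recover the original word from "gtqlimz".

The output letters match the input read backwards, each shifted +8: yield reversed is dleiy. The word is reversed, then every letter is shifted forward by 8.
Reversing it on gtqlimz: shift back: g−8=y, t−8=l, q−8=i, l−8=d, i−8=a, m−8=e, z−8=r → ylidaer; then reverse → readily.

readily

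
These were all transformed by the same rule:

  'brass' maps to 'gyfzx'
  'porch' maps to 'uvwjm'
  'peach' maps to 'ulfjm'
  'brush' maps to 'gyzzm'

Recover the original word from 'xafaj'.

state

Shifts by position in brass: pos 0: b→g (+5), pos 1: r→y (+7), pos 2: a→f (+5), pos 3: s→z (+7) — repeating every 2. The shifts repeat in a cycle of length 2: positions 0,1,… shift by +5, +7, then the pattern repeats.
Decoding xafaj: x−5=s, a−7=t, f−5=a, a−7=t, j−5=e.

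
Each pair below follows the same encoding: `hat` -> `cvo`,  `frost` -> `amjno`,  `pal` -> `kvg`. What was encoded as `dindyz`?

inside

Compare letters: h→c is +21, a→v is +21, t→o is +21 — a constant shift. Each letter is shifted forward by 21 in the alphabet (a Caesar shift of +21).
Undoing it on dindyz: d−21=i, i−21=n, n−21=s, d−21=i, y−21=d, z−21=e.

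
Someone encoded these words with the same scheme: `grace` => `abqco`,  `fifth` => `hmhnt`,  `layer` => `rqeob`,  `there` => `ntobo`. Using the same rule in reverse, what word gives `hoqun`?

g(6)→a(0) and r(17)→b(1) fit y≡19x+16 (mod 26); the inverse of 19 mod 26 is 11. This is an affine cipher: with a=0,…,z=25, each position x becomes (19x+16) mod 26.
Reversing it on hoqun: h(7)→11·(7−16)≡5=f; o(14)→11·(14−16)≡4=e; q(16)→11·(16−16)≡0=a; u(20)→11·(20−16)≡18=s; n(13)→11·(13−16)≡19=t (all mod 26).

feast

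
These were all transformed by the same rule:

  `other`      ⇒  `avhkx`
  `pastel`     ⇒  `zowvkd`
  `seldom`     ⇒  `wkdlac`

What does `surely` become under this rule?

This is an affine cipher: with a=0,…,z=25, each position x becomes (25x+14) mod 26.
Applying it to surely: s(18)→25·18+14≡22=w; u(20)→25·20+14≡20=u; r(17)→25·17+14≡23=x; e(4)→25·4+14≡10=k; l(11)→25·11+14≡3=d; y(24)→25·24+14≡16=q (all mod 26).

wuxkdq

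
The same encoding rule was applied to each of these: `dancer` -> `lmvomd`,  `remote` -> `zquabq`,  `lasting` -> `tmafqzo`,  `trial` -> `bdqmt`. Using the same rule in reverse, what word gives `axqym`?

Shifts by position in dancer: pos 0: d→l (+8), pos 1: a→m (+12), pos 2: n→v (+8), pos 3: c→o (+12) — repeating every 2. A repeating key of period 2 is used — shifts +8, +12 over and over.
Decoding axqym: a−8=s, x−12=l, q−8=i, y−12=m, m−8=e.

slime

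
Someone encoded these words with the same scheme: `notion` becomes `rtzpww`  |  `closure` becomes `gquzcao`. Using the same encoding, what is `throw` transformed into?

xmxve

In notion: n→r is +4, o→t is +5, t→z is +6, i→p is +7 — the shift increases by 1 each position. The shift increases by 1 at each position, starting from +4: 4, 5, 6, ….
Applying it to throw: t+4=x, h+5=m, r+6=x, o+7=v, w+8=e.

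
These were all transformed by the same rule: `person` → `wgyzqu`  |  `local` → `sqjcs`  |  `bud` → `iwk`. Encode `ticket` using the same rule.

The shift depends on letter class: consonant p→w is +7, but vowel e→g is +2. Two shifts are in play — +2 for a/e/i/o/u, +7 for every other letter.
On ticket: t(cons)+7=a, i(vowel)+2=k, c(cons)+7=j, k(cons)+7=r, e(vowel)+2=g, t(cons)+7=a.

akjrga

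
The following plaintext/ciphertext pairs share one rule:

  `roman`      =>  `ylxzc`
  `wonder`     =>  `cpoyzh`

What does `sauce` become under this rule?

pnfld

The output letters match the input read backwards, each shifted +11: roman reversed is namor. The word is reversed, then every letter is shifted forward by 11.
Applying it to sauce: reverse → ecuas; then shift: e+11=p, c+11=n, u+11=f, a+11=l, s+11=d.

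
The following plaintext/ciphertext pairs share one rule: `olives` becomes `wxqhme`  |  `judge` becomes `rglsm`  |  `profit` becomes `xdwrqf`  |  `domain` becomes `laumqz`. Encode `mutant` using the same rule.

The shifts repeat in a cycle of length 2: positions 0,1,… shift by +8, +12, then the pattern repeats.
For mutant: m+8=u, u+12=g, t+8=b, a+12=m, n+8=v, t+12=f.

ugbmvf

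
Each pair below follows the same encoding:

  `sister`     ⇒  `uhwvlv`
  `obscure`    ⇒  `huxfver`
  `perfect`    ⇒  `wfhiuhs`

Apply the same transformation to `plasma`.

The output letters match the input read backwards, each shifted +3: sister reversed is retsis. Two steps: reverse the string, then apply a Caesar shift of +3.
On plasma: reverse → amsalp; then shift: a+3=d, m+3=p, s+3=v, a+3=d, l+3=o, p+3=s.

dpvdos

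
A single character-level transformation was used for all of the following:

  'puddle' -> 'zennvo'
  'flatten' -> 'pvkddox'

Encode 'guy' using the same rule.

qei

Compare letters: p→z is +10, u→e is +10, d→n is +10 — a constant shift. This is a Caesar cipher with shift 10.
On guy: g+10=q, u+10=e, y+10=i.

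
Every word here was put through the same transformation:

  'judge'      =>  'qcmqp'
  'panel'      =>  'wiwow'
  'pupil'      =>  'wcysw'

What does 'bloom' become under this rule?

itxyx

In judge: j→q is +7, u→c is +8, d→m is +9, g→q is +10 — the shift increases by 1 each position. The shift increases by 1 at each position, starting from +7: 7, 8, 9, ….
Applying it to bloom: b+7=i, l+8=t, o+9=x, o+10=y, m+11=x.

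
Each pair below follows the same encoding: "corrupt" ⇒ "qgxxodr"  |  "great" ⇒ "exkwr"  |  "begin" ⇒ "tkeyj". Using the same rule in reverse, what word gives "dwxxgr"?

This is an affine cipher: with a=0,…,z=25, each position x becomes (23x+22) mod 26.
Decoding dwxxgr: d(3)→17·(3−22)≡15=p; w(22)→17·(22−22)≡0=a; x(23)→17·(23−22)≡17=r; x(23)→17·(23−22)≡17=r; g(6)→17·(6−22)≡14=o; r(17)→17·(17−22)≡19=t (all mod 26).

parrot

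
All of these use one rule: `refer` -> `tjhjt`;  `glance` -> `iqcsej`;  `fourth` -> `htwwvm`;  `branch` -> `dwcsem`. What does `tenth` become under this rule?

Shifts by position in refer: pos 0: r→t (+2), pos 1: e→j (+5), pos 2: f→h (+2), pos 3: e→j (+5) — repeating every 2. The shifts repeat in a cycle of length 2: positions 0,1,… shift by +2, +5, then the pattern repeats.
For tenth: t+2=v, e+5=j, n+2=p, t+5=y, h+2=j.

vjpyj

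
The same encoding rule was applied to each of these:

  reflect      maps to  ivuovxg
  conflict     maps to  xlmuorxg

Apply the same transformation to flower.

uoldvi

Each pair mirrors across the alphabet (r↔i, e↔v, f↔u): positions sum to 25. Letters are reflected about the middle of the alphabet (position → 25−position): Atbash.
For flower: f↔u, l↔o, o↔l, w↔d, e↔v, r↔i.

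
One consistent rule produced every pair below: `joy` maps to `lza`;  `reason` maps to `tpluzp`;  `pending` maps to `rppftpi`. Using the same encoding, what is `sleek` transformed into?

unppm

Vowels shift forward by 11 and consonants shift forward by 2.
On sleek: s(cons)+2=u, l(cons)+2=n, e(vowel)+11=p, e(vowel)+11=p, k(cons)+2=m.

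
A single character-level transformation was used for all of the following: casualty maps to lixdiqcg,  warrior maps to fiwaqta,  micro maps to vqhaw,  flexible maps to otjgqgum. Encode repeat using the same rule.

A repeating key of period 3 is used — shifts +9, +8, +5 over and over.
For repeat: r+9=a, e+8=m, p+5=u, e+9=n, a+8=i, t+5=y.

amuniy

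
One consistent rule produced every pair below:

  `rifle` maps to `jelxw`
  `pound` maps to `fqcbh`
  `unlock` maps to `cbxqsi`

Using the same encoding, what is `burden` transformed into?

r(17)→j(9) and i(8)→e(4) fit y≡15x+14 (mod 26); the inverse of 15 mod 26 is 7. This is an affine cipher: with a=0,…,z=25, each position x becomes (15x+14) mod 26.
For burden: b(1)→15·1+14≡3=d; u(20)→15·20+14≡2=c; r(17)→15·17+14≡9=j; d(3)→15·3+14≡7=h; e(4)→15·4+14≡22=w; n(13)→15·13+14≡1=b (all mod 26).

dcjhwb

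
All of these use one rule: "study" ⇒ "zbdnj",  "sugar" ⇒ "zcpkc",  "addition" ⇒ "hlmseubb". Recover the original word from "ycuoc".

ruler

In study: s→z is +7, t→b is +8, u→d is +9, d→n is +10 — the shift increases by 1 each position. Letter i (0-indexed) is shifted by i+7, so successive shifts are 7, 8, 9, ….
Decoding ycuoc: y−7=r, c−8=u, u−9=l, o−10=e, c−11=r.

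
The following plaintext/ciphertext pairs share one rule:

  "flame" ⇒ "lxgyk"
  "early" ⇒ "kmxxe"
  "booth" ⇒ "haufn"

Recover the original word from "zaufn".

tooth

Shifts by position in flame: pos 0: f→l (+6), pos 1: l→x (+12), pos 2: a→g (+6), pos 3: m→y (+12) — repeating every 2. It's a Vigenère-style cipher with numeric key [6,12]: position i shifts by key[i mod 2].
Undoing it on zaufn: z−6=t, a−12=o, u−6=o, f−12=t, n−6=h.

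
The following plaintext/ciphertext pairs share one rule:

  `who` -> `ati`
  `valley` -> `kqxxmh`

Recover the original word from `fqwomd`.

Read the word backwards and shift each letter +12.
Undoing it on fqwomd: shift back: f−12=t, q−12=e, w−12=k, o−12=c, m−12=a, d−12=r → tekcar; then reverse → racket.

racket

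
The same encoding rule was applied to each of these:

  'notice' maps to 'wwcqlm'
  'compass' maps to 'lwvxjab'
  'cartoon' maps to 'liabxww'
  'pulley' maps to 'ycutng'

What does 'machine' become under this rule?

vilprvn

Shifts by position in notice: pos 0: n→w (+9), pos 1: o→w (+8), pos 2: t→c (+9), pos 3: i→q (+8) — repeating every 2. It's a Vigenère-style cipher with numeric key [9,8]: position i shifts by key[i mod 2].
For machine: m+9=v, a+8=i, c+9=l, h+8=p, i+9=r, n+8=v, e+9=n.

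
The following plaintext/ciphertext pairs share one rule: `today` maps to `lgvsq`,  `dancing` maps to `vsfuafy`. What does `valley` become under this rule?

Compare letters: t→l is +18, o→g is +18, d→v is +18 — a constant shift. This is a Caesar cipher with shift 18.
Applying it to valley: v+18=n, a+18=s, l+18=d, l+18=d, e+18=w, y+18=q.

nsddwq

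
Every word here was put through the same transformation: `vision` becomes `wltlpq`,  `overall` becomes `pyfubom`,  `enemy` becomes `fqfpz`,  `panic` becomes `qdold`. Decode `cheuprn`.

bedroom

Shifts by position in vision: pos 0: v→w (+1), pos 1: i→l (+3), pos 2: s→t (+1), pos 3: i→l (+3) — repeating every 2. A repeating key of period 2 is used — shifts +1, +3 over and over.
Decoding cheuprn: c−1=b, h−3=e, e−1=d, u−3=r, p−1=o, r−3=o, n−1=m.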